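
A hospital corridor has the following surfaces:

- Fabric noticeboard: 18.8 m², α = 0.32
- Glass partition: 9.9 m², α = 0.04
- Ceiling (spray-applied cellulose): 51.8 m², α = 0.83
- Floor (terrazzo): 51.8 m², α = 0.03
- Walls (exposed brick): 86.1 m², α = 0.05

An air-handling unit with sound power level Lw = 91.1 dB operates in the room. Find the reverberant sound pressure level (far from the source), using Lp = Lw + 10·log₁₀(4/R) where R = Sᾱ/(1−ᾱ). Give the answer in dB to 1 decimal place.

78.4 dB

A = 55.265 sabins; S = 218.4 m².
ᾱ = 55.265/218.4 = 0.2530; R = Sᾱ/(1−ᾱ) = 55.265/(1−0.2530) = 73.983 m².
Lp = Lw + 10 log₁₀(4/R) = 91.1 -12.67 = 78.4 dB.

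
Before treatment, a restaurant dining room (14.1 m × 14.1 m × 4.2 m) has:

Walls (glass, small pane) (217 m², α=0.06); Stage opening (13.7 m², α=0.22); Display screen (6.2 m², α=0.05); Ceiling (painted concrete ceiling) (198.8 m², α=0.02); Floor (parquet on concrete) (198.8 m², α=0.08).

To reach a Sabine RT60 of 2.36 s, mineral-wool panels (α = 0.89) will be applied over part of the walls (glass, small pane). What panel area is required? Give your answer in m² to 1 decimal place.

A₁ = Σ Sᵢαᵢ = 217×0.06 + 13.7×0.22 + 6.2×0.05 + 198.8×0.02 + 198.8×0.08 = 36.224 sabins.
V = 835.002 m³. Target absorption A₂ = 0.161 × 835.002 / 2.36 = 56.964 sabins.
Absorption to add: 56.964 − 36.224 = 20.740 sabins.
Net gain per m²: Δα = 0.89 − 0.06 = 0.83.
Area = ΔA/Δα = 20.740/0.83 = 25.0 m².

25.0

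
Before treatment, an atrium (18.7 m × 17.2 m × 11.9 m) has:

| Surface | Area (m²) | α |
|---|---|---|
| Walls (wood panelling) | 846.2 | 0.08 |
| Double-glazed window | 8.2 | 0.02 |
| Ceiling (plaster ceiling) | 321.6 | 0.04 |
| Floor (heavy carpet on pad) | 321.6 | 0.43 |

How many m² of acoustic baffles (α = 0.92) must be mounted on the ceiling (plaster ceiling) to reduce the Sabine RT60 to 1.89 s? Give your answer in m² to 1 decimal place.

121.6

A₁ = Σ Sᵢαᵢ = 846.2*0.08 + 8.2*0.02 + 321.6*0.04 + 321.6*0.43 = 219.012 sabins.
Required A₂ = 0.161·3827.516/1.89 = 326.048 sabins.
Absorption to add: 326.048 − 219.012 = 107.036 sabins.
Net gain per m²: Δα = 0.92 − 0.04 = 0.88.
Panel area = 107.036 / 0.88 = 121.6 m².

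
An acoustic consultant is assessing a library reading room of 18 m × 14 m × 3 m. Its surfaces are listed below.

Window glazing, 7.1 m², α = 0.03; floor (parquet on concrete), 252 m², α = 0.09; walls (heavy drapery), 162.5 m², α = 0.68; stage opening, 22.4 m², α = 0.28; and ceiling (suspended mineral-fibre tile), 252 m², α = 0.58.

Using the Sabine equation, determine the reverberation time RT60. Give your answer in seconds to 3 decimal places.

0.426 s

A = Σ Sᵢαᵢ = 7.1·0.03 + 252·0.09 + 162.5·0.68 + 22.4·0.28 + 252·0.58 = 285.825 sabins.
Room volume: 756 m³.
T = 0.161 V/A = 0.161·756/285.825 = 0.426 s.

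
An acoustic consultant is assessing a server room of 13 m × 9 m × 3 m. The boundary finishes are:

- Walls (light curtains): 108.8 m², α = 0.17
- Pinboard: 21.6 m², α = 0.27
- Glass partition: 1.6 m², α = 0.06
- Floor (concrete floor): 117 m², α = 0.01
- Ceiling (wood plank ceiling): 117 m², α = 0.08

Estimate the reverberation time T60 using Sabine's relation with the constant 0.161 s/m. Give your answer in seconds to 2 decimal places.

1.62 s

Total absorption A = 108.8*0.17 + 21.6*0.27 + 1.6*0.06 + 117*0.01 + 117*0.08
  = 18.496 + 5.832 + 0.096 + 1.170 + 9.360 = 34.954 m² sabins.
Room volume: 351 m³.
T = 0.161 V/A = 0.161·351/34.954 = 1.62 s.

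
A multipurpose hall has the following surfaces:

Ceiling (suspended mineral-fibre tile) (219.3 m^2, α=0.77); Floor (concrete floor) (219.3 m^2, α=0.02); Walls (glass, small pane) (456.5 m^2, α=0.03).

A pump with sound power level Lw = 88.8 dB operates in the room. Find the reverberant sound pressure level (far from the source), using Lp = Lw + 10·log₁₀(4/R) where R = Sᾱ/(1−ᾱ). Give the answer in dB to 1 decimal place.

71.1 dB

Σ(Sᵢαᵢ) = 219.3×0.77 + 219.3×0.02 + 456.5×0.03 = 186.942; total area S = 895.1 m^2.
ᾱ = 0.2089, so room constant R = A/(1−ᾱ) = 236.306 m^2.
Lp = 88.8 + 10·log₁₀(4/236.306) = 88.8 + (-17.71) = 71.1 dB.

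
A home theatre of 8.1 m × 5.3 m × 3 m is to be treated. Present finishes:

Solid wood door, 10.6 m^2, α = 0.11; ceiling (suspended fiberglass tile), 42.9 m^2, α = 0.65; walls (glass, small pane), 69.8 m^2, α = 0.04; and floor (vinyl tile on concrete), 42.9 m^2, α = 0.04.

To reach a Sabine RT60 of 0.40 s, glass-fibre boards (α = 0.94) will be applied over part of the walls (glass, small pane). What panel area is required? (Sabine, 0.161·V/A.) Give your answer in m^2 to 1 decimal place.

Total absorption A₁ = 10.6×0.11 + 42.9×0.65 + 69.8×0.04 + 42.9×0.04
  = 1.166 + 27.885 + 2.792 + 1.716 = 33.559 m^2 sabins.
V = 128.79 m³. Target absorption A₂ = 0.161 × 128.79 / 0.40 = 51.838 sabins.
ΔA needed = 51.838 − 33.559 = 18.279 sabins.
Each m^2 of panel replacing the walls (glass, small pane) adds (0.94 − 0.04) = 0.90 sabins.
Panel area = 18.279 / 0.90 = 20.3 m^2.

20.3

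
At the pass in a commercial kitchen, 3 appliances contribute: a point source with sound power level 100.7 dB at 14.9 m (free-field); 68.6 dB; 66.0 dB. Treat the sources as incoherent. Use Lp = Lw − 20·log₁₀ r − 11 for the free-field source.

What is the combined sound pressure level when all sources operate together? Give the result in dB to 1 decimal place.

Source at 14.9 m: Lp = 100.7 − 20·log₁₀(14.9) − 11 = 66.2 dB.
Sum in the linear (power) domain: Σ 10^(Lᵢ/10) = 10^(66.2/10) + 10^(68.6/10) + 10^(66.0/10) = 1.539e+07.
L_total = 10·log₁₀(1.539e+07) = 71.9 dB.

71.9 dB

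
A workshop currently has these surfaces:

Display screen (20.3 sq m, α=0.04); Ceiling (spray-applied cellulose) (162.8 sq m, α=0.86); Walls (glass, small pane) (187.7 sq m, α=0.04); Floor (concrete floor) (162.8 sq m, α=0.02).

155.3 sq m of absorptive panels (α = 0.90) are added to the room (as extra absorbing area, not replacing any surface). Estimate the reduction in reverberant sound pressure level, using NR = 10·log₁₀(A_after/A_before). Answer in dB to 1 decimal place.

2.8 dB

Total absorption A_before = 20.3×0.04 + 162.8×0.86 + 187.7×0.04 + 162.8×0.02
  = 0.812 + 140.008 + 7.508 + 3.256 = 151.584 sq m sabins.
Added absorption = 155.3 × 0.90 = 139.770 sabins.
A_after = 151.584 + 139.770 = 291.354 sabins.
Reduction = 10 log₁₀(A_after/A_before) = 10 log₁₀(1.9221) = 2.8 dB.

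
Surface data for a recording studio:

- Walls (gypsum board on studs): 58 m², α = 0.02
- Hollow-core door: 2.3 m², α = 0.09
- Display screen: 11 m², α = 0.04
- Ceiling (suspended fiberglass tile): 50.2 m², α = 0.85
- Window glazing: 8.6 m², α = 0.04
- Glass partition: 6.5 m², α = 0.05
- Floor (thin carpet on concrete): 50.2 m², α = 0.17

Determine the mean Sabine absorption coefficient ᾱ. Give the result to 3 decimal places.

0.287

S = Σ Sᵢ = 58 + 2.3 + 11 + 50.2 + 8.6 + 6.5 + 50.2 = 186.8 m².
A = 58*0.02 + 2.3*0.09 + 11*0.04 + 50.2*0.85 + 8.6*0.04 + 6.5*0.05 + 50.2*0.17 = 53.680 sabins.
ᾱ = A/S = 0.287.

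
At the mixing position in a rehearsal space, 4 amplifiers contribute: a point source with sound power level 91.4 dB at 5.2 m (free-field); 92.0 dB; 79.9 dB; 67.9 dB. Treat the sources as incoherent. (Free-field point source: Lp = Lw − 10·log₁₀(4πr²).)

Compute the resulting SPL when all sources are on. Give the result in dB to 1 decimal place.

92.3 dB

Source at 5.2 m: Lp = 91.4 − 10·log₁₀(4π·5.2²) = 91.4 − 10·log₁₀(339.795) = 66.1 dB.
Converting to relative power and adding: 10^(66.1/10) + 10^(92.0/10) + 10^(79.9/10) + 10^(67.9/10) = 1.693e+09.
Combined level = 10 log₁₀(1.693e+09) = 92.3 dB.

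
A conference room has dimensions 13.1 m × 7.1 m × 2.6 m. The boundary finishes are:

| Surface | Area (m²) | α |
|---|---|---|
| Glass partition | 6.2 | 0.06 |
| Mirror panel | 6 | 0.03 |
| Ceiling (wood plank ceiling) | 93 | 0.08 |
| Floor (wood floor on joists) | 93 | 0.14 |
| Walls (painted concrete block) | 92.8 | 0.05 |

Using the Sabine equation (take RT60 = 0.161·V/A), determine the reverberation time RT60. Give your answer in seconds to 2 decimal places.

1.52 s

Summing Sᵢαᵢ: 0.372 + 0.180 + 7.440 + 13.020 + 4.640 → A = 25.652 sabins.
Room volume: 241.826 m³.
RT60 = 0.161 · V / A = 0.161 × 241.826 / 25.652 = 1.52 s.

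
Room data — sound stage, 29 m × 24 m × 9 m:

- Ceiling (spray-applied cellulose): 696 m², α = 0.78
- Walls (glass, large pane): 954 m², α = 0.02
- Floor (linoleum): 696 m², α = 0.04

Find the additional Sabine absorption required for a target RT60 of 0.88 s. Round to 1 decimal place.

Equivalent absorption area: A₁ = 696×0.78 + 954×0.02 + 696×0.04 = 589.800 m².
For T = 0.88 s, need A₂ = 0.161·V/T = 0.161·6264/0.88 = 1146.027 sabins.
ΔA = A₂ − A₁ = 1146.027 − 589.800 = 556.2 sabins.

556.2 sabins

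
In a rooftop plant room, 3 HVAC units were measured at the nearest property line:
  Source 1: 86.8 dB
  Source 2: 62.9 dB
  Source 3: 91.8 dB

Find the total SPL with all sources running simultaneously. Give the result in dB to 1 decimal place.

Sum in the linear (power) domain: Σ 10^(Lᵢ/10) = 10^(86.8/10) + 10^(62.9/10) + 10^(91.8/10) = 1.994e+09.
Combined level = 10 log₁₀(1.994e+09) = 93.0 dB.

93.0 dB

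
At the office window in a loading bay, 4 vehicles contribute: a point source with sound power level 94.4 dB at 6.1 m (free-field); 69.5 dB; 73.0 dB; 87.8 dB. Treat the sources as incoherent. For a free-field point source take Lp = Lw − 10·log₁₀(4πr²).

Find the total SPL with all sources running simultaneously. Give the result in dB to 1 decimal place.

88.0 dB

Source at 6.1 m: Lp = 94.4 − 10·log₁₀(4π·6.1²) = 94.4 − 10·log₁₀(467.595) = 67.7 dB.
Σ 10^(Lᵢ/10) = 6.373e+08.
L_total = 10·log₁₀(6.373e+08) = 88.0 dB.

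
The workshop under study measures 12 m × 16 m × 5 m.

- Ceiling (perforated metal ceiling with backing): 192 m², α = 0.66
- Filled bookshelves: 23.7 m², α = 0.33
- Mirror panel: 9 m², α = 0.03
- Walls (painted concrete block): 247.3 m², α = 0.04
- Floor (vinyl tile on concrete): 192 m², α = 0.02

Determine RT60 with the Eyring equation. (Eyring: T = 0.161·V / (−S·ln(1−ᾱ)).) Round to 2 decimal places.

0.92 seconds

Total surface area S = 192 + 23.7 + 9 + 247.3 + 192 = 664.0 m².
Σ(Sᵢαᵢ) = 192·0.66 + 23.7·0.33 + 9·0.03 + 247.3·0.04 + 192·0.02 = 148.543.
ᾱ = 148.543 / 664.0 = 0.2237.
Eyring denominator: −S ln(1−ᾱ) = 168.136.
V = 12 × 16 × 5 = 960 m³.
T = 0.161·V/[−S·ln(1−ᾱ)] = 0.161·960/168.136 = 0.92 s.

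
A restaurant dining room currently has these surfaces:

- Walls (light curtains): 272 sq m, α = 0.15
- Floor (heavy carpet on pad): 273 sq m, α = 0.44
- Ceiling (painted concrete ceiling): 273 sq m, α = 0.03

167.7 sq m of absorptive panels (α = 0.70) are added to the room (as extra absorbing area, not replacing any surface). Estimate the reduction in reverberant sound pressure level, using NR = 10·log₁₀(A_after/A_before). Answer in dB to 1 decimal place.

2.3 dB

Total absorption A_before = 272·0.15 + 273·0.44 + 273·0.03
  = 40.800 + 120.120 + 8.190 = 169.110 sq m sabins.
Treatment contributes 167.7·0.70 = 117.390 sabins.
New total A_after = 286.500 sabins.
NR = 10·log₁₀(286.500/169.110) = 2.3 dB.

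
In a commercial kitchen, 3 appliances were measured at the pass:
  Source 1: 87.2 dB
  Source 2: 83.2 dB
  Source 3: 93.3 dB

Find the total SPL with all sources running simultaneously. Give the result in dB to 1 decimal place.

Σ 10^(Lᵢ/10) = 2.872e+09.
Combined level = 10 log₁₀(2.872e+09) = 94.6 dB.

94.6 dB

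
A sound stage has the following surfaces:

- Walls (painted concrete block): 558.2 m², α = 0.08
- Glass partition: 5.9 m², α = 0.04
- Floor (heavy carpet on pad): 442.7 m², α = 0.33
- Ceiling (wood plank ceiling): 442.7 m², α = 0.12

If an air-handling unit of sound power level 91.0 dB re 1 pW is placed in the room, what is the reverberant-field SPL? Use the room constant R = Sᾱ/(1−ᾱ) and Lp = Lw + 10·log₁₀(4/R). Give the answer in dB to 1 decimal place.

72.3 dB

A = 244.107 sabins; S = 1449.5 m².
ᾱ = 244.107/1449.5 = 0.1684; R = Sᾱ/(1−ᾱ) = 244.107/(1−0.1684) = 293.539 m².
Lp = Lw + 10 log₁₀(4/R) = 91.0 -18.66 = 72.3 dB.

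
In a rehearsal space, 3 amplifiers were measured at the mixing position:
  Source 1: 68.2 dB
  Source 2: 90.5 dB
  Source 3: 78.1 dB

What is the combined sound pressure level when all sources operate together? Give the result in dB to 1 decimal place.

90.8 dB

Converting to relative power and adding: 10^(68.2/10) + 10^(90.5/10) + 10^(78.1/10) = 1.193e+09.
Combined level = 10 log₁₀(1.193e+09) = 90.8 dB.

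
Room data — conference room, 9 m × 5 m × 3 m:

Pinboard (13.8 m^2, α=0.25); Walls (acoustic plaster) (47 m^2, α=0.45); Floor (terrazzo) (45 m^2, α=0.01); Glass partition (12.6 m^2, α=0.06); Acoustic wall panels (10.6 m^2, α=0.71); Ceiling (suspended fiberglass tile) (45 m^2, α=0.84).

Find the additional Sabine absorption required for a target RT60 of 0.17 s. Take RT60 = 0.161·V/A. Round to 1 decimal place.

56.7 sabins

Equivalent absorption area: A₁ = 13.8·0.25 + 47·0.45 + 45·0.01 + 12.6·0.06 + 10.6·0.71 + 45·0.84 = 71.132 m^2.
Target A₂ = 0.161·135/0.17 = 127.853 sabins (V = 135 m³).
Shortfall: 127.853 − 71.132 = 56.7 sabins.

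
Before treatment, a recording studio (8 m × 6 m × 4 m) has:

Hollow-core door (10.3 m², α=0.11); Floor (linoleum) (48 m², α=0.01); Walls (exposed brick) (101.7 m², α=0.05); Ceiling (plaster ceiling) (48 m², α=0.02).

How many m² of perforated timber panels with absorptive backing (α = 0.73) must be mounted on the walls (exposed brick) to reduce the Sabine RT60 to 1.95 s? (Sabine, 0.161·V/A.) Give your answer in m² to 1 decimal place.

12.1

Total absorption A₁ = 10.3×0.11 + 48×0.01 + 101.7×0.05 + 48×0.02
  = 1.133 + 0.480 + 5.085 + 0.960 = 7.658 m² sabins.
V = 192 m³. Target absorption A₂ = 0.161 × 192 / 1.95 = 15.852 sabins.
Absorption to add: 15.852 − 7.658 = 8.194 sabins.
Each m² of panel replacing the walls (exposed brick) adds (0.73 − 0.05) = 0.68 sabins.
Area = ΔA/Δα = 8.194/0.68 = 12.1 m².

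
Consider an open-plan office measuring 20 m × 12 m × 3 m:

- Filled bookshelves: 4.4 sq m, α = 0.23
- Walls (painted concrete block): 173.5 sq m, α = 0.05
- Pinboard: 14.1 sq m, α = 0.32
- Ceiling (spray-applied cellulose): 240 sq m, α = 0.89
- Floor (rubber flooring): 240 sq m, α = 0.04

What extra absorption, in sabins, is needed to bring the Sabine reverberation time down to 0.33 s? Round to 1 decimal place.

Equivalent absorption area: A₁ = 4.4×0.23 + 173.5×0.05 + 14.1×0.32 + 240×0.89 + 240×0.04 = 237.399 sq m.
For T = 0.33 s, need A₂ = 0.161·V/T = 0.161·720/0.33 = 351.273 sabins.
Additional absorption ΔA = 351.273 − 237.399 = 113.9 sabins.

113.9 sabins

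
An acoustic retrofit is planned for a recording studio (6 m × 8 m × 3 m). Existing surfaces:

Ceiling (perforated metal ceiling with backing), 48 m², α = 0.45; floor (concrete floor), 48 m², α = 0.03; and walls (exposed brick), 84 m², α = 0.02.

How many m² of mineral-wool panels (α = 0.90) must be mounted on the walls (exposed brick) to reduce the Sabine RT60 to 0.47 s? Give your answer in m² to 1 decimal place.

28.0

Summing Sᵢαᵢ: 21.600 + 1.440 + 1.680 → A₁ = 24.720 sabins.
Required A₂ = 0.161·144/0.47 = 49.328 sabins.
Absorption to add: 49.328 − 24.720 = 24.608 sabins.
Each m² of panel replacing the walls (exposed brick) adds (0.90 − 0.02) = 0.88 sabins.
Panel area = 24.608 / 0.88 = 28.0 m².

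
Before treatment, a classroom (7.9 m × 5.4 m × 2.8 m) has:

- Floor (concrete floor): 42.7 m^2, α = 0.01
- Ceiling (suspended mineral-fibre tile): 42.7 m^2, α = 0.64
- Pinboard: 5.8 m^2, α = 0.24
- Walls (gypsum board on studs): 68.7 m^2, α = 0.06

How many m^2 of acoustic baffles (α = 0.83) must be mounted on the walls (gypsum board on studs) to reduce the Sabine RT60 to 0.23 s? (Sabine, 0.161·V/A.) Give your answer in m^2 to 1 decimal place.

65.4

Total absorption A₁ = 42.7·0.01 + 42.7·0.64 + 5.8·0.24 + 68.7·0.06
  = 0.427 + 27.328 + 1.392 + 4.122 = 33.269 m^2 sabins.
V = 119.448 m³. Target absorption A₂ = 0.161 × 119.448 / 0.23 = 83.614 sabins.
ΔA needed = 83.614 − 33.269 = 50.345 sabins.
Each m^2 of panel replacing the walls (gypsum board on studs) adds (0.83 − 0.06) = 0.77 sabins.
Panel area = 50.345 / 0.77 = 65.4 m^2.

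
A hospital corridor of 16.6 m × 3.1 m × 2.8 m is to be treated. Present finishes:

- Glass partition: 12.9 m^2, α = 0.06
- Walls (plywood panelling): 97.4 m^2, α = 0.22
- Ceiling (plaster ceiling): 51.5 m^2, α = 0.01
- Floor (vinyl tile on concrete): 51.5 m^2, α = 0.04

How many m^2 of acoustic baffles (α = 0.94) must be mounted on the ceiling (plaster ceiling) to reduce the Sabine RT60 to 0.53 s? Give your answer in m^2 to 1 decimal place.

20.4

Total absorption A₁ = 12.9·0.06 + 97.4·0.22 + 51.5·0.01 + 51.5·0.04
  = 0.774 + 21.428 + 0.515 + 2.060 = 24.777 m^2 sabins.
V = 144.088 m³. Target absorption A₂ = 0.161 × 144.088 / 0.53 = 43.770 sabins.
Absorption to add: 43.770 − 24.777 = 18.993 sabins.
Each m^2 of panel replacing the ceiling (plaster ceiling) adds (0.94 − 0.01) = 0.93 sabins.
Panel area = 18.993 / 0.93 = 20.4 m^2.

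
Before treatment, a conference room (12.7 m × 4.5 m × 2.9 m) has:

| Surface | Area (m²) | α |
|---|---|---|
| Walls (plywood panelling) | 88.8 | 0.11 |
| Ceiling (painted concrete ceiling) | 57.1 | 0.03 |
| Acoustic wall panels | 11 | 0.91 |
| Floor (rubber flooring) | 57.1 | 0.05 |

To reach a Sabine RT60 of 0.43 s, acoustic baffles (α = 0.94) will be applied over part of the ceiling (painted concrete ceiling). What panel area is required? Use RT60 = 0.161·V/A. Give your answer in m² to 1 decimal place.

41.4

Equivalent absorption area: A₁ = 88.8·0.11 + 57.1·0.03 + 11·0.91 + 57.1·0.05 = 24.346 m².
V = 165.735 m³. Target absorption A₂ = 0.161 × 165.735 / 0.43 = 62.054 sabins.
ΔA needed = 62.054 − 24.346 = 37.708 sabins.
Each m² of panel replacing the ceiling (painted concrete ceiling) adds (0.94 − 0.03) = 0.91 sabins.
Panel area = 37.708 / 0.91 = 41.4 m².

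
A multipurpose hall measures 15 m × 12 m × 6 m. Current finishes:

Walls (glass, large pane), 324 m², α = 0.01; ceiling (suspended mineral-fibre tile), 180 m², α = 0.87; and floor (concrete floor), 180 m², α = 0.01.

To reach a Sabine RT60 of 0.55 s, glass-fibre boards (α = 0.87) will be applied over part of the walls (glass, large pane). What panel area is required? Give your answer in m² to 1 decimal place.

179.7

Equivalent absorption area: A₁ = 324·0.01 + 180·0.87 + 180·0.01 = 161.640 m².
V = 1080 m³. Target absorption A₂ = 0.161 × 1080 / 0.55 = 316.145 sabins.
Absorption to add: 316.145 − 161.640 = 154.505 sabins.
Each m² of panel replacing the walls (glass, large pane) adds (0.87 − 0.01) = 0.86 sabins.
Area = ΔA/Δα = 154.505/0.86 = 179.7 m².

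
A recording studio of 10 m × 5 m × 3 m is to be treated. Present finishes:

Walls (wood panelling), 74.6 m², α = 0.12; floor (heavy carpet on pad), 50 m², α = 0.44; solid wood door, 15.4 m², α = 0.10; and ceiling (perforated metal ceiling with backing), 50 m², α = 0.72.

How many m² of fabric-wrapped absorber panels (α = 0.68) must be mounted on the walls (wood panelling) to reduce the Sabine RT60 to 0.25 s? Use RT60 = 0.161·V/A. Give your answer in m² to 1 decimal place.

A₁ = Σ Sᵢαᵢ = 74.6*0.12 + 50*0.44 + 15.4*0.10 + 50*0.72 = 68.492 sabins.
V = 150 m³. Target absorption A₂ = 0.161 × 150 / 0.25 = 96.600 sabins.
ΔA needed = 96.600 − 68.492 = 28.108 sabins.
Net gain per m²: Δα = 0.68 − 0.12 = 0.56.
Panel area = 28.108 / 0.56 = 50.2 m².

50.2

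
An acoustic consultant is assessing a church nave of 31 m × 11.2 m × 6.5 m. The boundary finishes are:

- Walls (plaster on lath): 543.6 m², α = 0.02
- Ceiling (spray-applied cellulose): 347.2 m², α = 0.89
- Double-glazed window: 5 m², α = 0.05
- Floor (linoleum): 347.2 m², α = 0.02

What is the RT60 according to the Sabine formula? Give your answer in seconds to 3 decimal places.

Summing Sᵢαᵢ: 10.872 + 309.008 + 0.250 + 6.944 → A = 327.074 sabins.
Room volume: 2256.8 m³.
Sabine: RT60 = 0.161 × 2256.8 / 327.074 = 1.111 s.

1.111 s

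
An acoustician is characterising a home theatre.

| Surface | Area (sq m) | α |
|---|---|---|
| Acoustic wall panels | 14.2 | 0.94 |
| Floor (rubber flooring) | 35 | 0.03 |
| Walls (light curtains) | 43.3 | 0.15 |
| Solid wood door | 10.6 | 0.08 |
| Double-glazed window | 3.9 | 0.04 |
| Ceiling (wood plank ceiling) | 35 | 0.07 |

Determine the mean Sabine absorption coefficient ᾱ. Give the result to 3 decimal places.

Total surface area S = 142.0 sq m.
Weighted sum Σ Sα = 24.347.
ᾱ = A/S = 0.171.

0.171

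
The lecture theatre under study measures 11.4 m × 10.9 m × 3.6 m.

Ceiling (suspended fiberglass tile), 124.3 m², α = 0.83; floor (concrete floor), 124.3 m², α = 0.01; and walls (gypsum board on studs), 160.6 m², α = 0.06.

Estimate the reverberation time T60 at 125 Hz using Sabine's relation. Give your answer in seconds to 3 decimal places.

A = Σ Sᵢαᵢ = 124.3*0.83 + 124.3*0.01 + 160.6*0.06 = 114.048 sabins.
Volume V = 11.4 × 10.9 × 3.6 = 447.336 m³.
T = 0.161 V/A = 0.161·447.336/114.048 = 0.631 s.

0.631 s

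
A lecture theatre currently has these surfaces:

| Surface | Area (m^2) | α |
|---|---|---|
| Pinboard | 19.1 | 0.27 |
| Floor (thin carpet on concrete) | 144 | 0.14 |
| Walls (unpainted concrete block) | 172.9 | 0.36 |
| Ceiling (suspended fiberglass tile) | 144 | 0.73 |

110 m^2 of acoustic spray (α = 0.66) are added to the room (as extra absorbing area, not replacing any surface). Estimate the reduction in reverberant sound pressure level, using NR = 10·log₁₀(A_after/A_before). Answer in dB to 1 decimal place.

Equivalent absorption area: A_before = 19.1×0.27 + 144×0.14 + 172.9×0.36 + 144×0.73 = 192.681 m^2.
Added absorption = 110 × 0.66 = 72.600 sabins.
A_after = 192.681 + 72.600 = 265.281 sabins.
NR = 10·log₁₀(265.281/192.681) = 1.4 dB.

1.4 dB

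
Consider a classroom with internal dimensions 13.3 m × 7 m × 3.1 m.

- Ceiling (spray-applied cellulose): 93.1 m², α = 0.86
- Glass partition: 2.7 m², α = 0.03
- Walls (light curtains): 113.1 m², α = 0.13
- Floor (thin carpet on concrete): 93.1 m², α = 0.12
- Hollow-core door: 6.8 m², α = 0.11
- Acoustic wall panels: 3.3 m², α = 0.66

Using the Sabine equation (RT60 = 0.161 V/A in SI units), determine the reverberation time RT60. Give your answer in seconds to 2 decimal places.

Total absorption A = 93.1×0.86 + 2.7×0.03 + 113.1×0.13 + 93.1×0.12 + 6.8×0.11 + 3.3×0.66
  = 80.066 + 0.081 + 14.703 + 11.172 + 0.748 + 2.178 = 108.948 m² sabins.
Room volume: 288.61 m³.
Sabine: RT60 = 0.161 × 288.61 / 108.948 = 0.43 s.

0.43 seconds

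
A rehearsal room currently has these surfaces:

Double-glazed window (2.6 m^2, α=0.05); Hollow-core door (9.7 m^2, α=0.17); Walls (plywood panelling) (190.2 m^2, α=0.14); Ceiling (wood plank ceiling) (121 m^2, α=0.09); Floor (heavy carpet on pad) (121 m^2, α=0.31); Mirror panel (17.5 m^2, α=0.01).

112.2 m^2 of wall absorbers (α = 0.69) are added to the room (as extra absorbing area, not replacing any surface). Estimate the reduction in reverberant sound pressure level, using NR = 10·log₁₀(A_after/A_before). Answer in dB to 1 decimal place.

3.0 dB

A_before = Σ Sᵢαᵢ = 2.6·0.05 + 9.7·0.17 + 190.2·0.14 + 121·0.09 + 121·0.31 + 17.5·0.01 = 76.982 sabins.
Added absorption = 112.2 × 0.69 = 77.418 sabins.
A_after = 76.982 + 77.418 = 154.400 sabins.
NR = 10·log₁₀(154.400/76.982) = 3.0 dB.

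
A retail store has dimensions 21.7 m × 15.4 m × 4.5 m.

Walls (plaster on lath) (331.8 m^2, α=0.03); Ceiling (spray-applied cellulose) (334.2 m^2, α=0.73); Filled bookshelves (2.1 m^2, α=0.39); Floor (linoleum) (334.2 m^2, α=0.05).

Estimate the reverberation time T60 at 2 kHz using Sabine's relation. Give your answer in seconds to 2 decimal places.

A = Σ Sᵢαᵢ = 331.8×0.03 + 334.2×0.73 + 2.1×0.39 + 334.2×0.05 = 271.449 sabins.
Volume V = 21.7 × 15.4 × 4.5 = 1503.81 m³.
Sabine: RT60 = 0.161 × 1503.81 / 271.449 = 0.89 s.

0.89 s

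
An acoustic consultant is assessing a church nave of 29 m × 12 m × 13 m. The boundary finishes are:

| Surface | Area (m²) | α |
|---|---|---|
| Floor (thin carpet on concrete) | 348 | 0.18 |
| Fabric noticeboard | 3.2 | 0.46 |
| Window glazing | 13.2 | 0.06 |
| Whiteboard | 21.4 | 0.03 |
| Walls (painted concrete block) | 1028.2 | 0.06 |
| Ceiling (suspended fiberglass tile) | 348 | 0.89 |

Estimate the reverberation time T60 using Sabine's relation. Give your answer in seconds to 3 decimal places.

1.667 s

Total absorption A = 348×0.18 + 3.2×0.46 + 13.2×0.06 + 21.4×0.03 + 1028.2×0.06 + 348×0.89
  = 62.640 + 1.472 + 0.792 + 0.642 + 61.692 + 309.720 = 436.958 m² sabins.
V = 29·12·13 = 4524 m³.
T = 0.161 V/A = 0.161·4524/436.958 = 1.667 s.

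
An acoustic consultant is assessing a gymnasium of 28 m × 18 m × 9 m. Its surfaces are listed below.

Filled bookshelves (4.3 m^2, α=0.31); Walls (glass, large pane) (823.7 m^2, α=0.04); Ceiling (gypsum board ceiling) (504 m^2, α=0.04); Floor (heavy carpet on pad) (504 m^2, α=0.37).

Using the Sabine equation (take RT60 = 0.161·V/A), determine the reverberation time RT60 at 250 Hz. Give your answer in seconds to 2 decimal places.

Equivalent absorption area: A = 4.3*0.31 + 823.7*0.04 + 504*0.04 + 504*0.37 = 240.921 m^2.
Volume V = 28 × 18 × 9 = 4536 m³.
T = 0.161 V/A = 0.161·4536/240.921 = 3.03 s.

3.03 s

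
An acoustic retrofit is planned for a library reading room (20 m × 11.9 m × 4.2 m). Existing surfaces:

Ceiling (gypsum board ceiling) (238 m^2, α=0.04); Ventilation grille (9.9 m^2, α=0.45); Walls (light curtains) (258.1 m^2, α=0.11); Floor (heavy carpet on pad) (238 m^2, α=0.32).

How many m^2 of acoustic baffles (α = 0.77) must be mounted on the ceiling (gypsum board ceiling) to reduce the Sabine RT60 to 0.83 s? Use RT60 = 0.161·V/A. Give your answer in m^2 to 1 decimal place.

103.2

Total absorption A₁ = 238×0.04 + 9.9×0.45 + 258.1×0.11 + 238×0.32
  = 9.520 + 4.455 + 28.391 + 76.160 = 118.526 m^2 sabins.
V = 999.6 m³. Target absorption A₂ = 0.161 × 999.6 / 0.83 = 193.898 sabins.
ΔA needed = 193.898 − 118.526 = 75.372 sabins.
Each m^2 of panel replacing the ceiling (gypsum board ceiling) adds (0.77 − 0.04) = 0.73 sabins.
Panel area = 75.372 / 0.73 = 103.2 m^2.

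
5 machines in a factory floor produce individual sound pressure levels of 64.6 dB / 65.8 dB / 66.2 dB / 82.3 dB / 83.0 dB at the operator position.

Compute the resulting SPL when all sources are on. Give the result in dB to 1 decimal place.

Sum in the linear (power) domain: Σ 10^(Lᵢ/10) = 10^(64.6/10) + 10^(65.8/10) + 10^(66.2/10) + 10^(82.3/10) + 10^(83.0/10) = 3.802e+08.
Back to dB: 10·log₁₀ Σ = 85.8 dB.

85.8 dB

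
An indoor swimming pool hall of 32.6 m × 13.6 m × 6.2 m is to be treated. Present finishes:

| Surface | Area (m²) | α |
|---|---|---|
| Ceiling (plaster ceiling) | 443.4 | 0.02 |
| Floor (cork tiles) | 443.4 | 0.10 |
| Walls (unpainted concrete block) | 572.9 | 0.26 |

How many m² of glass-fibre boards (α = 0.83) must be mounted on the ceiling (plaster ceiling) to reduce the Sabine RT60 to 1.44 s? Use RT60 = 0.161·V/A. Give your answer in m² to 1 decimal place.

129.8

A₁ = Σ Sᵢαᵢ = 443.4*0.02 + 443.4*0.10 + 572.9*0.26 = 202.162 sabins.
V = 2748.832 m³. Target absorption A₂ = 0.161 × 2748.832 / 1.44 = 307.335 sabins.
ΔA needed = 307.335 − 202.162 = 105.173 sabins.
Net gain per m²: Δα = 0.83 − 0.02 = 0.81.
Panel area = 105.173 / 0.81 = 129.8 m².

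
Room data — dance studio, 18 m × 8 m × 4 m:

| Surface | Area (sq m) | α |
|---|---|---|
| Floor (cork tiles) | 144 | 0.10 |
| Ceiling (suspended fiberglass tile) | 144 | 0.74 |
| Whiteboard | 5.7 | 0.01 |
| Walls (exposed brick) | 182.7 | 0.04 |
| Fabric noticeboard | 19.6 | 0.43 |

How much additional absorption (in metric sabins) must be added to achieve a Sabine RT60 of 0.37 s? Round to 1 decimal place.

Total absorption A₁ = 144×0.10 + 144×0.74 + 5.7×0.01 + 182.7×0.04 + 19.6×0.43
  = 14.400 + 106.560 + 0.057 + 7.308 + 8.428 = 136.753 sq m sabins.
For T = 0.37 s, need A₂ = 0.161·V/T = 0.161·576/0.37 = 250.638 sabins.
Additional absorption ΔA = 250.638 − 136.753 = 113.9 sabins.

113.9 sabins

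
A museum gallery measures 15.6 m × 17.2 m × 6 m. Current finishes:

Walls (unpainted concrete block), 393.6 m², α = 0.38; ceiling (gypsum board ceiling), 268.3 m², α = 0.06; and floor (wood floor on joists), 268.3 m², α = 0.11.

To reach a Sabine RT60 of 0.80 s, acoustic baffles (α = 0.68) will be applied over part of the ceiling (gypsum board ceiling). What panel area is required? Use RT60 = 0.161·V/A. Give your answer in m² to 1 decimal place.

Equivalent absorption area: A₁ = 393.6·0.38 + 268.3·0.06 + 268.3·0.11 = 195.179 m².
V = 1609.92 m³. Target absorption A₂ = 0.161 × 1609.92 / 0.80 = 323.996 sabins.
Absorption to add: 323.996 − 195.179 = 128.817 sabins.
Net gain per m²: Δα = 0.68 − 0.06 = 0.62.
Panel area = 128.817 / 0.62 = 207.8 m².

207.8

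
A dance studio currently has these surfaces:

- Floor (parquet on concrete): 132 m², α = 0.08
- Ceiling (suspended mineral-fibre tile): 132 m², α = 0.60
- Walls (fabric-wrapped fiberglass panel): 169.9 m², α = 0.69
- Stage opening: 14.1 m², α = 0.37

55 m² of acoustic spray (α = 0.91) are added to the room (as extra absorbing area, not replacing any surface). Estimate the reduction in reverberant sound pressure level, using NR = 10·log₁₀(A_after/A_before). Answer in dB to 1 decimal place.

Summing Sᵢαᵢ: 10.560 + 79.200 + 117.231 + 5.217 → A_before = 212.208 sabins.
Treatment contributes 55·0.91 = 50.050 sabins.
New total A_after = 262.258 sabins.
NR = 10·log₁₀(262.258/212.208) = 0.9 dB.

0.9 dB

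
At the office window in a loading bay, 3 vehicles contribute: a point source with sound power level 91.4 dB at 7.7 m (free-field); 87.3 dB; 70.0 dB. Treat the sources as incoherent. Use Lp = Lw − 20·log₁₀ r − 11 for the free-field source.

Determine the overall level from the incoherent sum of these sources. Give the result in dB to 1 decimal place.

87.4 dB

Source at 7.7 m: Lp = 91.4 − 20·log₁₀(7.7) − 11 = 62.7 dB.
Sum in the linear (power) domain: Σ 10^(Lᵢ/10) = 10^(62.7/10) + 10^(87.3/10) + 10^(70.0/10) = 5.489e+08.
Combined level = 10 log₁₀(5.489e+08) = 87.4 dB.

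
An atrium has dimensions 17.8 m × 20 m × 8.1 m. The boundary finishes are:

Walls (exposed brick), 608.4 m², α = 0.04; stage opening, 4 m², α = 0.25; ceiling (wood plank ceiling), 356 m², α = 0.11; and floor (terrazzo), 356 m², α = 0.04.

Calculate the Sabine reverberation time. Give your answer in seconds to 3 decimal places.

Total absorption A = 608.4×0.04 + 4×0.25 + 356×0.11 + 356×0.04
  = 24.336 + 1.000 + 39.160 + 14.240 = 78.736 m² sabins.
Volume V = 17.8 × 20 × 8.1 = 2883.6 m³.
RT60 = 0.161 · V / A = 0.161 × 2883.6 / 78.736 = 5.896 s.

5.896 seconds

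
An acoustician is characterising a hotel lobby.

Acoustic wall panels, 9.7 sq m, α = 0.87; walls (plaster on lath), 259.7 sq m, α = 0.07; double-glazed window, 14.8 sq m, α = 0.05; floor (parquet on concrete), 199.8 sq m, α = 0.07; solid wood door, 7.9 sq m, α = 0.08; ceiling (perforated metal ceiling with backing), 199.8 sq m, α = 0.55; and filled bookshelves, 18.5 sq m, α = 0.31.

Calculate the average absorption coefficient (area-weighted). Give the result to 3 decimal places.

0.222

Total surface area S = 710.2 sq m.
Weighted sum Σ Sα = 157.601.
ᾱ = 157.601 / 710.2 = 0.222.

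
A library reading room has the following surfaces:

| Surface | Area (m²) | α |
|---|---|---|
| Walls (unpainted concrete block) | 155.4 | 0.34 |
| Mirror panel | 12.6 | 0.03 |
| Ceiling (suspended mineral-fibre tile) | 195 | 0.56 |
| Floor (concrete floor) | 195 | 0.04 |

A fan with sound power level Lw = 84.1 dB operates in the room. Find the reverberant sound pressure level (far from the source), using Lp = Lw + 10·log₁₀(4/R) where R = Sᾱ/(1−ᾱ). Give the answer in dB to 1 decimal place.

66.2 dB

A = 170.214 sabins; S = 558.0 m².
ᾱ = 170.214/558.0 = 0.3050; R = Sᾱ/(1−ᾱ) = 170.214/(1−0.3050) = 244.912 m².
Lp = 84.1 + 10·log₁₀(4/244.912) = 84.1 + (-17.87) = 66.2 dB.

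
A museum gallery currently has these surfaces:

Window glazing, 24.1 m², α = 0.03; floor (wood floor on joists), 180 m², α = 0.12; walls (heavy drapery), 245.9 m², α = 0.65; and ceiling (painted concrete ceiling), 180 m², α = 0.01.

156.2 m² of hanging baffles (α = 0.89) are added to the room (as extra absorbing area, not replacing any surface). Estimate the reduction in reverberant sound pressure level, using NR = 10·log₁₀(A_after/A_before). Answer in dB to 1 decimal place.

2.4 dB

A_before = Σ Sᵢαᵢ = 24.1×0.03 + 180×0.12 + 245.9×0.65 + 180×0.01 = 183.958 sabins.
Treatment contributes 156.2·0.89 = 139.018 sabins.
New total A_after = 322.976 sabins.
Reduction = 10 log₁₀(A_after/A_before) = 10 log₁₀(1.7557) = 2.4 dB.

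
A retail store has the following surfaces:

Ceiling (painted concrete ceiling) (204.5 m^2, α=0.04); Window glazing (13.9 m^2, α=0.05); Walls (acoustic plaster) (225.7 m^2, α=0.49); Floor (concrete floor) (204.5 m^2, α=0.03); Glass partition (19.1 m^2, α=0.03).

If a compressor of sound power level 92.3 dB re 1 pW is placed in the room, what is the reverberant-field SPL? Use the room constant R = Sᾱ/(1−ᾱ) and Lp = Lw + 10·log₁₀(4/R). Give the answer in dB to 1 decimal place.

Σ(Sᵢαᵢ) = 204.5·0.04 + 13.9·0.05 + 225.7·0.49 + 204.5·0.03 + 19.1·0.03 = 126.176; total area S = 667.7 m^2.
ᾱ = 126.176/667.7 = 0.1890; R = Sᾱ/(1−ᾱ) = 126.176/(1−0.1890) = 155.581 m^2.
Lp = 92.3 + 10·log₁₀(4/155.581) = 92.3 + (-15.90) = 76.4 dB.

76.4 dB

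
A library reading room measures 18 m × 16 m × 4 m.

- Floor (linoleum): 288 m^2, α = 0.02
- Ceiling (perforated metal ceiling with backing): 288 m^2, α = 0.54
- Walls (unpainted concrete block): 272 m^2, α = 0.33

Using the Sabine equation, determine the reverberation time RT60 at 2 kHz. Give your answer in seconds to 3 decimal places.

Equivalent absorption area: A = 288·0.02 + 288·0.54 + 272·0.33 = 251.040 m^2.
Room volume: 1152 m³.
RT60 = 0.161 · V / A = 0.161 × 1152 / 251.040 = 0.739 s.

0.739 s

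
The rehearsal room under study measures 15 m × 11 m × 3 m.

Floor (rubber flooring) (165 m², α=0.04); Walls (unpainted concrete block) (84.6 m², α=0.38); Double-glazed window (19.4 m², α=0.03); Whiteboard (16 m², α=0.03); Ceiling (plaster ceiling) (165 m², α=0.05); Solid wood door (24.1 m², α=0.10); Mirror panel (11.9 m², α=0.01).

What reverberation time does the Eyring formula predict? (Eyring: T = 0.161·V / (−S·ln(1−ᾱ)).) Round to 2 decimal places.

1.49 s

Total surface area S = 165 + 84.6 + 19.4 + 16 + 165 + 24.1 + 11.9 = 486.0 m².
Absorption A = 165·0.04 + 84.6·0.38 + 19.4·0.03 + 16·0.03 + 165·0.05 + 24.1·0.10 + 11.9·0.01 = 50.589 sabins.
Mean coefficient ᾱ = A/S = 0.1041.
−S·ln(1−ᾱ) = −486.0 × ln(1 − 0.1041) = 53.424.
V = 15 × 11 × 3 = 495 m³.
RT60 = 0.161 × 495 / 53.424 = 1.49 s.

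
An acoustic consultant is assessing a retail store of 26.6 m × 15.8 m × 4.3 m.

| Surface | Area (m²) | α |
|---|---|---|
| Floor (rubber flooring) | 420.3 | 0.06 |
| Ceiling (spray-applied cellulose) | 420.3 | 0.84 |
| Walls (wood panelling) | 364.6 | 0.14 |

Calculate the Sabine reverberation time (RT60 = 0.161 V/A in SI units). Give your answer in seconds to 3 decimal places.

Equivalent absorption area: A = 420.3*0.06 + 420.3*0.84 + 364.6*0.14 = 429.314 m².
Room volume: 1807.204 m³.
Sabine: RT60 = 0.161 × 1807.204 / 429.314 = 0.678 s.

0.678 seconds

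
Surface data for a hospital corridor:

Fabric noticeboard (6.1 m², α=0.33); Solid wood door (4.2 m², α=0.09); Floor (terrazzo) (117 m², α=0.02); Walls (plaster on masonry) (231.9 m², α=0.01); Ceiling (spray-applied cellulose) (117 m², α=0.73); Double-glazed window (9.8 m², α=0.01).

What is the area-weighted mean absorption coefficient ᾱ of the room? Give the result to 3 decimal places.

S = Σ Sᵢ = 6.1 + 4.2 + 117 + 231.9 + 117 + 9.8 = 486.0 m².
A = 6.1×0.33 + 4.2×0.09 + 117×0.02 + 231.9×0.01 + 117×0.73 + 9.8×0.01 = 92.558 sabins.
ᾱ = A/S = 0.190.

0.190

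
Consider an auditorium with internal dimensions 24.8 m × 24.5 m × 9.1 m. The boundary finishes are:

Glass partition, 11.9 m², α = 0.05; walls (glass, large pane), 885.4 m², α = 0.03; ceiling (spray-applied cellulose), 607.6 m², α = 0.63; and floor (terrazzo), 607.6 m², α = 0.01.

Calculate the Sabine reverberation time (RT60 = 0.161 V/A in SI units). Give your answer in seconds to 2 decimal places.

2.14 sec

Total absorption A = 11.9*0.05 + 885.4*0.03 + 607.6*0.63 + 607.6*0.01
  = 0.595 + 26.562 + 382.788 + 6.076 = 416.021 m² sabins.
Room volume: 5529.16 m³.
RT60 = 0.161 · V / A = 0.161 × 5529.16 / 416.021 = 2.14 s.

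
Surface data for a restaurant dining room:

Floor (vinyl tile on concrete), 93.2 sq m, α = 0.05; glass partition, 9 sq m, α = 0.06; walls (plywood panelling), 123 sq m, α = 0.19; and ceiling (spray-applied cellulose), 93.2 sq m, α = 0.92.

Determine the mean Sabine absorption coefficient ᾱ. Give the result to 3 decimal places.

S = Σ Sᵢ = 93.2 + 9 + 123 + 93.2 = 318.4 sq m.
A = 93.2·0.05 + 9·0.06 + 123·0.19 + 93.2·0.92 = 114.314 sabins.
ᾱ = A/S = 0.359.

0.359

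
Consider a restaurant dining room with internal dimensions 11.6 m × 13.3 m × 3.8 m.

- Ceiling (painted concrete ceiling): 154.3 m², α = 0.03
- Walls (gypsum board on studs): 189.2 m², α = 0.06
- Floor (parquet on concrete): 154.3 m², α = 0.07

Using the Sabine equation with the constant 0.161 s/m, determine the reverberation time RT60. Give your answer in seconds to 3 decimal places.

3.524 sec

Total absorption A = 154.3×0.03 + 189.2×0.06 + 154.3×0.07
  = 4.629 + 11.352 + 10.801 = 26.782 m² sabins.
Room volume: 586.264 m³.
Sabine: RT60 = 0.161 × 586.264 / 26.782 = 3.524 s.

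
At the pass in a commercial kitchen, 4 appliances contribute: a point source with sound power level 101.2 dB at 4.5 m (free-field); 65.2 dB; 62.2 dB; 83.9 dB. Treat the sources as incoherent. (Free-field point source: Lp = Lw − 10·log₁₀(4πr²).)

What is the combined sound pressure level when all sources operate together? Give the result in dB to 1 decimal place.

84.8 dB

Source at 4.5 m: Lp = 101.2 − 10·log₁₀(4π·4.5²) = 101.2 − 10·log₁₀(254.469) = 77.1 dB.
Sum in the linear (power) domain: Σ 10^(Lᵢ/10) = 10^(77.1/10) + 10^(65.2/10) + 10^(62.2/10) + 10^(83.9/10) = 3.017e+08.
L_total = 10·log₁₀(3.017e+08) = 84.8 dB.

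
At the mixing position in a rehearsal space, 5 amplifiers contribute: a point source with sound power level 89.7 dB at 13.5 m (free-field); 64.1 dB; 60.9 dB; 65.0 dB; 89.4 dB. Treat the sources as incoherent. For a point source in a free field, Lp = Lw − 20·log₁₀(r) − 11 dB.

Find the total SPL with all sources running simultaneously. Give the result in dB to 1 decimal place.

Source at 13.5 m: Lp = 89.7 − 20·log₁₀(13.5) − 11 = 56.1 dB.
Converting to relative power and adding: 10^(56.1/10) + 10^(64.1/10) + 10^(60.9/10) + 10^(65.0/10) + 10^(89.4/10) = 8.783e+08.
Combined level = 10 log₁₀(8.783e+08) = 89.4 dB.

89.4 dB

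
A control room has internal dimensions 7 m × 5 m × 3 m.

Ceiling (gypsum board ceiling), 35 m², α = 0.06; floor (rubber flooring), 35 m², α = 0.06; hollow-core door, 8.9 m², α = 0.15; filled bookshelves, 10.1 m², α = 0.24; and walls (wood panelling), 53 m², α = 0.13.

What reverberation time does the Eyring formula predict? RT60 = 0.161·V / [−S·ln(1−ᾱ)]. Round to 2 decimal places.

S = Σ Sᵢ = 142.0 m².
Absorption A = 35·0.06 + 35·0.06 + 8.9·0.15 + 10.1·0.24 + 53·0.13 = 14.849 sabins.
Mean coefficient ᾱ = A/S = 0.1046.
Eyring denominator: −S ln(1−ᾱ) = 15.689.
V = 7 × 5 × 3 = 105 m³.
RT60 = 0.161 × 105 / 15.689 = 1.08 s.

1.08 sec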